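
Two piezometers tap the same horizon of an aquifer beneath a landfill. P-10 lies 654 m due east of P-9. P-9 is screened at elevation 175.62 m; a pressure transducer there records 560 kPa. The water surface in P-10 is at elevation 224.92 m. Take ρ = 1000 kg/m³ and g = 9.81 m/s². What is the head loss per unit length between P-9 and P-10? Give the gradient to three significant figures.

i ≈ 0.0119 m/m

Pressure head at P-9: ψ = P/(ρg) = 560×1000 / (1000 × 9.81) = 57.08 m.
Total head at P-9: h = z + ψ = 175.62 + 57.08 = 232.70 m.
Total head at P-10: h = 224.92 m (water level in the piezometer is the total head).
Head difference: h(P-9) − h(P-10) = 232.70 − 224.92 = 7.78 m.
Hydraulic gradient: i = |Δh| / L = 7.78 / 654 = 0.0119.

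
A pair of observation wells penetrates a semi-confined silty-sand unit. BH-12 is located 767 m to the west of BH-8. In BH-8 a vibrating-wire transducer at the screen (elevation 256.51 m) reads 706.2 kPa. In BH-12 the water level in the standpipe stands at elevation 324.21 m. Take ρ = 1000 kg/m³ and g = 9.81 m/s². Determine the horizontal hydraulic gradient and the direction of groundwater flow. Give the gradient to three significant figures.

Pressure head at BH-8: ψ = P/(ρg) = 706.2×1000 / (1000 × 9.81) = 71.99 m.
Total head at BH-8: h = z + ψ = 256.51 + 71.99 = 328.50 m.
Total head at BH-12: h = 324.21 m (water level in the piezometer is the total head).
Head difference: h(BH-8) − h(BH-12) = 328.50 − 324.21 = 4.29 m.
Hydraulic gradient: i = |Δh| / L = 4.29 / 767 = 0.00559.
Flow is from higher to lower head: from BH-8 toward BH-12, i.e. toward the west.

i ≈ 0.00559; groundwater flows toward the west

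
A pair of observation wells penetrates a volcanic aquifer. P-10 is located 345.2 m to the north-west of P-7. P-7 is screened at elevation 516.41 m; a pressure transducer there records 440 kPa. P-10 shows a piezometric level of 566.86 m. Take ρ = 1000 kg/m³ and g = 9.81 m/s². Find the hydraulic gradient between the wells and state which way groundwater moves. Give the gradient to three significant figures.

Pressure head at P-7: ψ = P/(ρg) = 440×1000 / (1000 × 9.81) = 44.85 m.
Total head at P-7: h = z + ψ = 516.41 + 44.85 = 561.26 m.
Total head at P-10: h = 566.86 m (water level in the piezometer is the total head).
Head difference: h(P-7) − h(P-10) = 561.26 − 566.86 = -5.60 m.
Hydraulic gradient: i = |Δh| / L = 5.60 / 345.2 = 0.0162.
Flow is from higher to lower head: from P-10 toward P-7, i.e. toward the south-east.

i ≈ 0.0162; groundwater flows toward the south-east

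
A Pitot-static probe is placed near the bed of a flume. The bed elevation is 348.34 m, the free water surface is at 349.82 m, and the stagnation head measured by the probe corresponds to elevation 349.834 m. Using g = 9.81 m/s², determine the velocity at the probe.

Near the bed, under hydrostatic conditions, the piezometric head (z + ψ) equals the free-surface elevation, 349.82 m.
Velocity head = total − piezometric = 349.834 − 349.82 = 0.014 m.
v = √(2g·h_v) = √(2 × 9.81 × 0.014) = 0.524 m/s.

v ≈ 0.524 m/s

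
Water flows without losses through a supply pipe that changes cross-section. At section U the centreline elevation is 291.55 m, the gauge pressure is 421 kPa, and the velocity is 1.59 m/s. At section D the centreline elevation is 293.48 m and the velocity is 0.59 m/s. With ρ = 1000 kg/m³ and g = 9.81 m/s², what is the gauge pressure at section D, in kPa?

Pressure head at U: ψ₁ = P₁/(ρg) = 421×1000 / (1000 × 9.81) = 42.92 m.
Velocity heads: v₁²/2g = 1.59²/19.62 = 0.129 m; v₂²/2g = 0.59²/19.62 = 0.018 m.
Total head H = z₁ + ψ₁ + v₁²/2g = 291.55 + 42.92 + 0.129 = 334.60 m.
ψ₂ = H − z₂ − v₂²/2g = 334.60 − 293.48 − 0.018 = 41.10 m.
P₂ = ρgψ₂ = 1000 × 9.81 × 41.10 ≈ 403 kPa.

P₂ ≈ 403 kPa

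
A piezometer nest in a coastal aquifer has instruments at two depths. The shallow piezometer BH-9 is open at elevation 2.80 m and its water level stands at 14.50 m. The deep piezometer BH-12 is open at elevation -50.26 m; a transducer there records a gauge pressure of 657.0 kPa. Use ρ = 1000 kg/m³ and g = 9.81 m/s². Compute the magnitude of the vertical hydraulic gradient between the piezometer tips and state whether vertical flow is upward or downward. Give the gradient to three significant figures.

Total head at BH-9: h = 14.50 m (water level in the standpipe).
Pressure head at BH-12: ψ = P/(ρg) = 657.0×1000 / (1000 × 9.81) = 66.97 m.
Total head at BH-12: h = z + ψ = -50.26 + 66.97 = 16.71 m.
Δh = h(BH-9) − h(BH-12) = 14.50 − 16.71 = -2.21 m.
Vertical separation Δz = 2.80 − (-50.26) = 53.06 m.
|i_v| = |Δh| / Δz = 2.21 / 53.06 = 0.0417.
Head is higher in the deep piezometer, so vertical flow is upward (discharge condition).

|i_v| ≈ 0.0417; vertical flow is upward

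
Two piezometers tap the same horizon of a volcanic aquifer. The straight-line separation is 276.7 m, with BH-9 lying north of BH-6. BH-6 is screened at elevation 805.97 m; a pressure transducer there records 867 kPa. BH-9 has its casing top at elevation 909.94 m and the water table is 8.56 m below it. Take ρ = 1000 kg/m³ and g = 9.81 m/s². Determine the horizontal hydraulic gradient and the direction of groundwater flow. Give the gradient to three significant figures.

Pressure head at BH-6: ψ = P/(ρg) = 867×1000 / (1000 × 9.81) = 88.38 m.
Total head at BH-6: h = z + ψ = 805.97 + 88.38 = 894.35 m.
Total head at BH-9: h = 909.94 − 8.56 = 901.38 m.
Head difference: h(BH-6) − h(BH-9) = 894.35 − 901.38 = -7.03 m.
Hydraulic gradient: i = |Δh| / L = 7.03 / 276.7 = 0.0254.
Flow is from higher to lower head: from BH-9 toward BH-6, i.e. toward the south.

i ≈ 0.0254; groundwater flows toward the south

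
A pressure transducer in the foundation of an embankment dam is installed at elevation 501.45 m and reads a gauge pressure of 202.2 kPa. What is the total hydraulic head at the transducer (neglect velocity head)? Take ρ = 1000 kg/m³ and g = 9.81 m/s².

h ≈ 522.06 m

ψ = P/(ρg) = 202.2×1000 / (1000 × 9.81) = 20.61 m.
h = z + ψ = 501.45 + 20.61 = 522.06 m.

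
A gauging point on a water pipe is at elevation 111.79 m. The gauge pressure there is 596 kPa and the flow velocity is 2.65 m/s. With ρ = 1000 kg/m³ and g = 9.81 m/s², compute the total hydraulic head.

Pressure head ψ = P/(ρg) = 596×1000 / (1000 × 9.81) = 60.75 m.
Velocity head = v²/(2g) = 2.65² / (2 × 9.81) = 0.358 m.
h = z + ψ + v²/(2g) = 111.79 + 60.75 + 0.358 = 172.90 m.

h ≈ 172.90 m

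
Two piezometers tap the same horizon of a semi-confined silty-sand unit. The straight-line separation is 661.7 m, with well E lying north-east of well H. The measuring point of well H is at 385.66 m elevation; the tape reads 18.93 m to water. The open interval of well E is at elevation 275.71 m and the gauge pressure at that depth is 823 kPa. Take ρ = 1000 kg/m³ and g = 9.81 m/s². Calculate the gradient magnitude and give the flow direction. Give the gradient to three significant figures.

Total head at well H: h = 385.66 − 18.93 = 366.73 m.
Pressure head at well E: ψ = P/(ρg) = 823×1000 / (1000 × 9.81) = 83.89 m.
Total head at well E: h = z + ψ = 275.71 + 83.89 = 359.60 m.
Head difference: h(well H) − h(well E) = 366.73 − 359.60 = 7.13 m.
Hydraulic gradient: i = |Δh| / L = 7.13 / 661.7 = 0.0108.
Flow is from higher to lower head: from well H toward well E, i.e. toward the north-east.

i ≈ 0.0108; groundwater flows toward the north-east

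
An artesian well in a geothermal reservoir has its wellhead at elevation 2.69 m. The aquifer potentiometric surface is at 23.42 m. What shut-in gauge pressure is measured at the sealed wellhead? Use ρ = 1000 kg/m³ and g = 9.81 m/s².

P ≈ 203 kPa

Head above the cap: Δh = 23.42 − 2.69 = 20.73 m.
P = ρgΔh = 1000 × 9.81 × 20.73 = 203361 Pa ≈ 203 kPa.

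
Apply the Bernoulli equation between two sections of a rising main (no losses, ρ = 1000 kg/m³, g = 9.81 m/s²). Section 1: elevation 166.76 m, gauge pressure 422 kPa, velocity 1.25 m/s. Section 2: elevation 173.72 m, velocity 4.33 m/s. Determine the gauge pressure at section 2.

Pressure head at 1: ψ₁ = P₁/(ρg) = 422×1000 / (1000 × 9.81) = 43.02 m.
Velocity heads: v₁²/2g = 1.25²/19.62 = 0.080 m; v₂²/2g = 4.33²/19.62 = 0.956 m.
Total head H = z₁ + ψ₁ + v₁²/2g = 166.76 + 43.02 + 0.080 = 209.86 m.
ψ₂ = H − z₂ − v₂²/2g = 209.86 − 173.72 − 0.956 = 35.18 m.
P₂ = ρgψ₂ = 1000 × 9.81 × 35.18 ≈ 345 kPa.

P₂ ≈ 345 kPa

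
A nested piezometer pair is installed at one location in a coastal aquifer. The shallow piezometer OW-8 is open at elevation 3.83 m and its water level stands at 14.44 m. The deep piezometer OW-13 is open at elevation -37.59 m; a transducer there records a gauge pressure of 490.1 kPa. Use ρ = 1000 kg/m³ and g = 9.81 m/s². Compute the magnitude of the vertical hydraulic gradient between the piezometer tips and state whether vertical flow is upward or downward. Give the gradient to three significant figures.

|i_v| ≈ 0.0500; vertical flow is downward

Total head at OW-8: h = 14.44 m (water level in the standpipe).
Pressure head at OW-13: ψ = P/(ρg) = 490.1×1000 / (1000 × 9.81) = 49.96 m.
Total head at OW-13: h = z + ψ = -37.59 + 49.96 = 12.37 m.
Δh = h(OW-8) − h(OW-13) = 14.44 − 12.37 = 2.07 m.
Vertical separation Δz = 3.83 − (-37.59) = 41.42 m.
|i_v| = |Δh| / Δz = 2.07 / 41.42 = 0.0500.
Head is higher in the shallow piezometer, so vertical flow is downward (recharge condition).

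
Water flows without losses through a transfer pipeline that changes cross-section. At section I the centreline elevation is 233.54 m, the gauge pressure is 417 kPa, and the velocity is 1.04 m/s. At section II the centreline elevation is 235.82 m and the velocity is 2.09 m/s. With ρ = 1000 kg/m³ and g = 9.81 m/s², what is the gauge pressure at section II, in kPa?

Pressure head at I: ψ₁ = P₁/(ρg) = 417×1000 / (1000 × 9.81) = 42.51 m.
Velocity heads: v₁²/2g = 1.04²/19.62 = 0.055 m; v₂²/2g = 2.09²/19.62 = 0.223 m.
Total head H = z₁ + ψ₁ + v₁²/2g = 233.54 + 42.51 + 0.055 = 276.11 m.
ψ₂ = H − z₂ − v₂²/2g = 276.11 − 235.82 − 0.223 = 40.07 m.
P₂ = ρgψ₂ = 1000 × 9.81 × 40.07 ≈ 393 kPa.

P₂ ≈ 393 kPa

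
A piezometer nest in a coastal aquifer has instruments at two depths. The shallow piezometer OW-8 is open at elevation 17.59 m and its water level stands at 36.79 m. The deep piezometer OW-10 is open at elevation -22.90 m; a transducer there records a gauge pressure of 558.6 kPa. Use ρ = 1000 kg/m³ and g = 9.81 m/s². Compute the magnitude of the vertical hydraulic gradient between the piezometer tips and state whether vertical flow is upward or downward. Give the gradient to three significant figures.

Total head at OW-8: h = 36.79 m (water level in the standpipe).
Pressure head at OW-10: ψ = P/(ρg) = 558.6×1000 / (1000 × 9.81) = 56.94 m.
Total head at OW-10: h = z + ψ = -22.90 + 56.94 = 34.04 m.
Δh = h(OW-8) − h(OW-10) = 36.79 − 34.04 = 2.75 m.
Vertical separation Δz = 17.59 − (-22.90) = 40.49 m.
|i_v| = |Δh| / Δz = 2.75 / 40.49 = 0.0679.
Head is higher in the shallow piezometer, so vertical flow is downward (recharge condition).

|i_v| ≈ 0.0679; vertical flow is downward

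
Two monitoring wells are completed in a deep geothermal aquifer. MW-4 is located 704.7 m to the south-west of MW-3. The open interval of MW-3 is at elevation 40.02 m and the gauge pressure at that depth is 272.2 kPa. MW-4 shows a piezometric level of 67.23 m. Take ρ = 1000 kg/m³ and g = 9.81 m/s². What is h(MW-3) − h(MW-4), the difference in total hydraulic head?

Δh ≈ 0.54 m

Pressure head at MW-3: ψ = P/(ρg) = 272.2×1000 / (1000 × 9.81) = 27.75 m.
Total head at MW-3: h = z + ψ = 40.02 + 27.75 = 67.77 m.
Total head at MW-4: h = 67.23 m (water level in the piezometer is the total head).
Head difference: h(MW-3) − h(MW-4) = 67.77 − 67.23 = 0.54 m.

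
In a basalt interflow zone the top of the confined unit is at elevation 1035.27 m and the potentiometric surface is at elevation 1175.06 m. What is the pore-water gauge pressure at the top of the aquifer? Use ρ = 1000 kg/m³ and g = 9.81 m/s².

P ≈ 1370 kPa

Pressure head at the aquifer top: ψ = h − z = 1175.06 − 1035.27 = 139.79 m.
P = ρgψ = 1000 × 9.81 × 139.79 = 1371340 Pa ≈ 1370 kPa.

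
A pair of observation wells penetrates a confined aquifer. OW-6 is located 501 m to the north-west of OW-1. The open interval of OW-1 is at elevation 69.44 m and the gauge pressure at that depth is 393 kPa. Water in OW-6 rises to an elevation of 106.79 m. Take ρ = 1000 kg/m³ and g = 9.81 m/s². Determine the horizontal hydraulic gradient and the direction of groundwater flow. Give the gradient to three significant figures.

Pressure head at OW-1: ψ = P/(ρg) = 393×1000 / (1000 × 9.81) = 40.06 m.
Total head at OW-1: h = z + ψ = 69.44 + 40.06 = 109.50 m.
Total head at OW-6: h = 106.79 m (water level in the piezometer is the total head).
Head difference: h(OW-1) − h(OW-6) = 109.50 − 106.79 = 2.71 m.
Hydraulic gradient: i = |Δh| / L = 2.71 / 501 = 0.00541.
Flow is from higher to lower head: from OW-1 toward OW-6, i.e. toward the north-west.

i ≈ 0.00541; groundwater flows toward the north-west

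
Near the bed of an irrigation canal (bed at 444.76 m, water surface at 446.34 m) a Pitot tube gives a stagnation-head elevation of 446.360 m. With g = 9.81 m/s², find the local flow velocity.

v ≈ 0.626 m/s

Near the bed, under hydrostatic conditions, the piezometric head (z + ψ) equals the free-surface elevation, 446.34 m.
Velocity head = total − piezometric = 446.360 − 446.34 = 0.020 m.
v = √(2g·h_v) = √(2 × 9.81 × 0.020) = 0.626 m/s.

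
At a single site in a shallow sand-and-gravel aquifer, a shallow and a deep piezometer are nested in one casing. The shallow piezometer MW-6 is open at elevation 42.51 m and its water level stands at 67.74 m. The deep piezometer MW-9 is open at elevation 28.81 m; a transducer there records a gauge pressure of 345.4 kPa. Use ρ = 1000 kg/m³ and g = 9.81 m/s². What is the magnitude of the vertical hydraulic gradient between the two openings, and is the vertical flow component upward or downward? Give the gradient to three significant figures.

|i_v| ≈ 0.272; vertical flow is downward

Total head at MW-6: h = 67.74 m (water level in the standpipe).
Pressure head at MW-9: ψ = P/(ρg) = 345.4×1000 / (1000 × 9.81) = 35.21 m.
Total head at MW-9: h = z + ψ = 28.81 + 35.21 = 64.02 m.
Δh = h(MW-6) − h(MW-9) = 67.74 − 64.02 = 3.72 m.
Vertical separation Δz = 42.51 − 28.81 = 13.70 m.
|i_v| = |Δh| / Δz = 3.72 / 13.70 = 0.272.
Head is higher in the shallow piezometer, so vertical flow is downward (recharge condition).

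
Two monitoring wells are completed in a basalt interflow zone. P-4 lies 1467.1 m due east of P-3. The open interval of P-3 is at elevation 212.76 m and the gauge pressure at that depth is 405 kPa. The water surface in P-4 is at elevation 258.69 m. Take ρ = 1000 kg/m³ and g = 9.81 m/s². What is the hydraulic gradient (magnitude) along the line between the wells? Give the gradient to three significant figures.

Pressure head at P-3: ψ = P/(ρg) = 405×1000 / (1000 × 9.81) = 41.28 m.
Total head at P-3: h = z + ψ = 212.76 + 41.28 = 254.04 m.
Total head at P-4: h = 258.69 m (water level in the piezometer is the total head).
Head difference: h(P-3) − h(P-4) = 254.04 − 258.69 = -4.65 m.
Hydraulic gradient: i = |Δh| / L = 4.65 / 1467.1 = 0.00317.

i ≈ 0.00317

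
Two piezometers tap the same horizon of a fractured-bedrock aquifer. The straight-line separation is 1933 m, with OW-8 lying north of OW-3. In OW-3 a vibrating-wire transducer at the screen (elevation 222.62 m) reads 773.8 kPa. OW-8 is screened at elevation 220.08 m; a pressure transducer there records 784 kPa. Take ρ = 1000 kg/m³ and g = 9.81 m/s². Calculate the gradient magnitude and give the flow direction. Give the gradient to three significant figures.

i ≈ 0.000776; groundwater flows toward the north

Pressure head at OW-3: ψ = P/(ρg) = 773.8×1000 / (1000 × 9.81) = 78.88 m.
Total head at OW-3: h = z + ψ = 222.62 + 78.88 = 301.50 m.
Pressure head at OW-8: ψ = P/(ρg) = 784×1000 / (1000 × 9.81) = 79.92 m.
Total head at OW-8: h = z + ψ = 220.08 + 79.92 = 300.00 m.
Head difference: h(OW-3) − h(OW-8) = 301.50 − 300.00 = 1.50 m.
Hydraulic gradient: i = |Δh| / L = 1.50 / 1933 = 0.000776.
Flow is from higher to lower head: from OW-3 toward OW-8, i.e. toward the north.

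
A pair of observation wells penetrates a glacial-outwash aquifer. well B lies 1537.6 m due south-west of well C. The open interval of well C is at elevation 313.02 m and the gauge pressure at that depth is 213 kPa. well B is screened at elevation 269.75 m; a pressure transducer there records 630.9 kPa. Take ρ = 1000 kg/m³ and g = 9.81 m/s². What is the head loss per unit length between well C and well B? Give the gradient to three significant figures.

i ≈ 0.000436 m/m

Pressure head at well C: ψ = P/(ρg) = 213×1000 / (1000 × 9.81) = 21.71 m.
Total head at well C: h = z + ψ = 313.02 + 21.71 = 334.73 m.
Pressure head at well B: ψ = P/(ρg) = 630.9×1000 / (1000 × 9.81) = 64.31 m.
Total head at well B: h = z + ψ = 269.75 + 64.31 = 334.06 m.
Head difference: h(well C) − h(well B) = 334.73 − 334.06 = 0.67 m.
Hydraulic gradient: i = |Δh| / L = 0.67 / 1537.6 = 0.000436.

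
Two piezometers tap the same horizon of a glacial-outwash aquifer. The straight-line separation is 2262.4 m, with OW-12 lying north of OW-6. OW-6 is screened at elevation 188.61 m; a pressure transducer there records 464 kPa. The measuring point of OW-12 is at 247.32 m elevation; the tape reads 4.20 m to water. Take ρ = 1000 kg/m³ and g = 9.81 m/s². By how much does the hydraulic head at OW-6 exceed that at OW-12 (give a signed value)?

Δh ≈ -7.21 m

Pressure head at OW-6: ψ = P/(ρg) = 464×1000 / (1000 × 9.81) = 47.30 m.
Total head at OW-6: h = z + ψ = 188.61 + 47.30 = 235.91 m.
Total head at OW-12: h = 247.32 − 4.20 = 243.12 m.
Head difference: h(OW-6) − h(OW-12) = 235.91 − 243.12 = -7.21 m.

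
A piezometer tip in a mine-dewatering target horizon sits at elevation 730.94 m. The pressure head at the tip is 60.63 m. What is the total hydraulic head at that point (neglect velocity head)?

h = z + ψ = 730.94 + 60.63 = 791.57 m.

h ≈ 791.57 m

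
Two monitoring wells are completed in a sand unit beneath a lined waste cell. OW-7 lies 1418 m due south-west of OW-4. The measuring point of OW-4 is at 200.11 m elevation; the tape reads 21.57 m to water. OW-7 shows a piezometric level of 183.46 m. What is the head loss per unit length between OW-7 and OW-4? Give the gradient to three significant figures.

i ≈ 0.00347 m/m

Total head at OW-4: h = 200.11 − 21.57 = 178.54 m.
Total head at OW-7: h = 183.46 m (water level in the piezometer is the total head).
Head difference: h(OW-4) − h(OW-7) = 178.54 − 183.46 = -4.92 m.
Hydraulic gradient: i = |Δh| / L = 4.92 / 1418 = 0.00347.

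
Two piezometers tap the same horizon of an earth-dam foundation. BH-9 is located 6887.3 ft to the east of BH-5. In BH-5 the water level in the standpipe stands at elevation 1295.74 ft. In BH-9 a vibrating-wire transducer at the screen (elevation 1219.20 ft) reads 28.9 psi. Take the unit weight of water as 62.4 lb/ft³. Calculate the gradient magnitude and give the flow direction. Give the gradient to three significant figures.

Total head at BH-5: h = 1295.74 ft (water level in the piezometer is the total head).
Pressure head at BH-9: ψ = 144·P/γ = 144 × 28.9 / 62.4 = 66.69 ft.
Total head at BH-9: h = z + ψ = 1219.20 + 66.69 = 1285.89 ft.
Head difference: h(BH-5) − h(BH-9) = 1295.74 − 1285.89 = 9.85 ft.
Hydraulic gradient: i = |Δh| / L = 9.85 / 6887.3 = 0.00143.
Flow is from higher to lower head: from BH-5 toward BH-9, i.e. toward the east.

i ≈ 0.00143; groundwater flows toward the east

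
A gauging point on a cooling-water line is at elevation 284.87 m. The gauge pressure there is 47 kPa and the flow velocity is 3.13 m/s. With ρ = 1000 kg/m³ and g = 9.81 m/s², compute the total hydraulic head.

Pressure head ψ = P/(ρg) = 47×1000 / (1000 × 9.81) = 4.79 m.
Velocity head = v²/(2g) = 3.13² / (2 × 9.81) = 0.499 m.
h = z + ψ + v²/(2g) = 284.87 + 4.79 + 0.499 = 290.16 m.

h ≈ 290.16 m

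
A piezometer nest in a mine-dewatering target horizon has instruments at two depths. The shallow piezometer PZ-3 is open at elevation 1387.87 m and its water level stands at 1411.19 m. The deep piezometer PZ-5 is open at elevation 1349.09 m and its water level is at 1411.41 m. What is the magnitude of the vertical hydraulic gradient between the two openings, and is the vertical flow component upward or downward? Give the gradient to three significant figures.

Total head at PZ-3: h = 1411.19 m (water level in the standpipe).
Total head at PZ-5: h = 1411.41 m.
Δh = h(PZ-3) − h(PZ-5) = 1411.19 − 1411.41 = -0.22 m.
Vertical separation Δz = 1387.87 − 1349.09 = 38.78 m.
|i_v| = |Δh| / Δz = 0.22 / 38.78 = 0.00567.
Head is higher in the deep piezometer, so vertical flow is upward (discharge condition).

|i_v| ≈ 0.00567; vertical flow is upward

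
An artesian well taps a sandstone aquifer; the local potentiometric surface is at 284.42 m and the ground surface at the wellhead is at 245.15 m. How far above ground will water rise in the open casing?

Water rises to the potentiometric surface, so the rise above ground = 284.42 − 245.15 = 39.27 m.

≈ 39.27 m above ground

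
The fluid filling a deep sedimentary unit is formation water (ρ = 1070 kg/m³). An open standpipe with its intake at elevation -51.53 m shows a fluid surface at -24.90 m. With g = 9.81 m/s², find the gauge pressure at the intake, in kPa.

Pressure head ψ = h − z = -24.90 − (-51.53) = 26.63 m.
P = ρgψ = 1070 × 9.81 × 26.63 = 279527 Pa ≈ 280 kPa.

P ≈ 280 kPa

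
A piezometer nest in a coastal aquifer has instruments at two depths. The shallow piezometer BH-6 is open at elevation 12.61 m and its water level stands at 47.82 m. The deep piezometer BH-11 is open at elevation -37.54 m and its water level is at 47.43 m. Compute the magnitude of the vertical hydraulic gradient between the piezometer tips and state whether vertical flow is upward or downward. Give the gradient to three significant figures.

|i_v| ≈ 0.00778; vertical flow is downward

Total head at BH-6: h = 47.82 m (water level in the standpipe).
Total head at BH-11: h = 47.43 m.
Δh = h(BH-6) − h(BH-11) = 47.82 − 47.43 = 0.39 m.
Vertical separation Δz = 12.61 − (-37.54) = 50.15 m.
|i_v| = |Δh| / Δz = 0.39 / 50.15 = 0.00778.
Head is higher in the shallow piezometer, so vertical flow is downward (recharge condition).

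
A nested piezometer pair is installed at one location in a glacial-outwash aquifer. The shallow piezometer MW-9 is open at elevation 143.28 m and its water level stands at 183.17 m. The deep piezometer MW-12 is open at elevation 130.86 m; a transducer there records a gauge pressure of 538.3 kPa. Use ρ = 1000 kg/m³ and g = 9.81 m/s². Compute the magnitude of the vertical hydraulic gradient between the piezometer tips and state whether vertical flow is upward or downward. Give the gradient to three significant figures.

Total head at MW-9: h = 183.17 m (water level in the standpipe).
Pressure head at MW-12: ψ = P/(ρg) = 538.3×1000 / (1000 × 9.81) = 54.87 m.
Total head at MW-12: h = z + ψ = 130.86 + 54.87 = 185.73 m.
Δh = h(MW-9) − h(MW-12) = 183.17 − 185.73 = -2.56 m.
Vertical separation Δz = 143.28 − 130.86 = 12.42 m.
|i_v| = |Δh| / Δz = 2.56 / 12.42 = 0.206.
Head is higher in the deep piezometer, so vertical flow is upward (discharge condition).

|i_v| ≈ 0.206; vertical flow is upward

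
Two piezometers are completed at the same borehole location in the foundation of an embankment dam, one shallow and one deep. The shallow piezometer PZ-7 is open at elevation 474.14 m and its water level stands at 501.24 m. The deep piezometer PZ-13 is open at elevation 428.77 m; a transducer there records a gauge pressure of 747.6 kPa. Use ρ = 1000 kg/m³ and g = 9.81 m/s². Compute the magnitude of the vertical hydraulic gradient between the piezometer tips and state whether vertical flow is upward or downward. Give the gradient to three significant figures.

|i_v| ≈ 0.0824; vertical flow is upward

Total head at PZ-7: h = 501.24 m (water level in the standpipe).
Pressure head at PZ-13: ψ = P/(ρg) = 747.6×1000 / (1000 × 9.81) = 76.21 m.
Total head at PZ-13: h = z + ψ = 428.77 + 76.21 = 504.98 m.
Δh = h(PZ-7) − h(PZ-13) = 501.24 − 504.98 = -3.74 m.
Vertical separation Δz = 474.14 − 428.77 = 45.37 m.
|i_v| = |Δh| / Δz = 3.74 / 45.37 = 0.0824.
Head is higher in the deep piezometer, so vertical flow is upward (discharge condition).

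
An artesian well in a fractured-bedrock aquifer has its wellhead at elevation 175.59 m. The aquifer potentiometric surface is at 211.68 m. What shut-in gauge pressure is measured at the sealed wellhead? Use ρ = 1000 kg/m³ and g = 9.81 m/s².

Head above the cap: Δh = 211.68 − 175.59 = 36.09 m.
P = ρgΔh = 1000 × 9.81 × 36.09 = 354043 Pa ≈ 354 kPa.

P ≈ 354 kPa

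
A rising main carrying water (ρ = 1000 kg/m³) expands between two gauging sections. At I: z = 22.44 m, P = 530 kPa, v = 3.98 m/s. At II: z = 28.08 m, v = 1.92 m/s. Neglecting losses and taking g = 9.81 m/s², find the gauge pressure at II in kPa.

P₂ ≈ 481 kPa

Pressure head at I: ψ₁ = P₁/(ρg) = 530×1000 / (1000 × 9.81) = 54.03 m.
Velocity heads: v₁²/2g = 3.98²/19.62 = 0.807 m; v₂²/2g = 1.92²/19.62 = 0.188 m.
Total head H = z₁ + ψ₁ + v₁²/2g = 22.44 + 54.03 + 0.807 = 77.28 m.
ψ₂ = H − z₂ − v₂²/2g = 77.28 − 28.08 − 0.188 = 49.01 m.
P₂ = ρgψ₂ = 1000 × 9.81 × 49.01 ≈ 481 kPa.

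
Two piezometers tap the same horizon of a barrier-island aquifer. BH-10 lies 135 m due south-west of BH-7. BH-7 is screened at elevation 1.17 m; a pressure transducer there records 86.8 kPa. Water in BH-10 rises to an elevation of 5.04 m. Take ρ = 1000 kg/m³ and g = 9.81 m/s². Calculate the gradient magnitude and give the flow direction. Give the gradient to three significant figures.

Pressure head at BH-7: ψ = P/(ρg) = 86.8×1000 / (1000 × 9.81) = 8.85 m.
Total head at BH-7: h = z + ψ = 1.17 + 8.85 = 10.02 m.
Total head at BH-10: h = 5.04 m (water level in the piezometer is the total head).
Head difference: h(BH-7) − h(BH-10) = 10.02 − 5.04 = 4.98 m.
Hydraulic gradient: i = |Δh| / L = 4.98 / 135 = 0.0369.
Flow is from higher to lower head: from BH-7 toward BH-10, i.e. toward the south-west.

i ≈ 0.0369; groundwater flows toward the south-west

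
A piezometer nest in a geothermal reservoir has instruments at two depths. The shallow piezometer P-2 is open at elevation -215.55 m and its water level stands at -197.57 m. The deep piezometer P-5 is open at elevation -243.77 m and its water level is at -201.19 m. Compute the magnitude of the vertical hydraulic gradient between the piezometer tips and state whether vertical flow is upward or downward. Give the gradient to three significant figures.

|i_v| ≈ 0.128; vertical flow is downward

Total head at P-2: h = -197.57 m (water level in the standpipe).
Total head at P-5: h = -201.19 m.
Δh = h(P-2) − h(P-5) = -197.57 − (-201.19) = 3.62 m.
Vertical separation Δz = -215.55 − (-243.77) = 28.22 m.
|i_v| = |Δh| / Δz = 3.62 / 28.22 = 0.128.
Head is higher in the shallow piezometer, so vertical flow is downward (recharge condition).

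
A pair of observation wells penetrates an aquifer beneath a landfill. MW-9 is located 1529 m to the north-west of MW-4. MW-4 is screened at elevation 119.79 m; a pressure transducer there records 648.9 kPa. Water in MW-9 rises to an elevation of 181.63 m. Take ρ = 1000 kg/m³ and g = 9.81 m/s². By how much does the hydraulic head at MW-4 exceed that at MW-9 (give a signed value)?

Δh ≈ 4.31 m

Pressure head at MW-4: ψ = P/(ρg) = 648.9×1000 / (1000 × 9.81) = 66.15 m.
Total head at MW-4: h = z + ψ = 119.79 + 66.15 = 185.94 m.
Total head at MW-9: h = 181.63 m (water level in the piezometer is the total head).
Head difference: h(MW-4) − h(MW-9) = 185.94 − 181.63 = 4.31 m.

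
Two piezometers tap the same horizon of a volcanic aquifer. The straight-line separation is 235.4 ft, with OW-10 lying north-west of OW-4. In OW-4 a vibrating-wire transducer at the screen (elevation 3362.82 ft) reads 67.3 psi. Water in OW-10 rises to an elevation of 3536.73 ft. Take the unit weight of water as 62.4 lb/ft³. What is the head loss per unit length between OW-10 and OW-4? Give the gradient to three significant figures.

i ≈ 0.0790 ft/ft

Pressure head at OW-4: ψ = 144·P/γ = 144 × 67.3 / 62.4 = 155.31 ft.
Total head at OW-4: h = z + ψ = 3362.82 + 155.31 = 3518.13 ft.
Total head at OW-10: h = 3536.73 ft (water level in the piezometer is the total head).
Head difference: h(OW-4) − h(OW-10) = 3518.13 − 3536.73 = -18.60 ft.
Hydraulic gradient: i = |Δh| / L = 18.60 / 235.4 = 0.0790.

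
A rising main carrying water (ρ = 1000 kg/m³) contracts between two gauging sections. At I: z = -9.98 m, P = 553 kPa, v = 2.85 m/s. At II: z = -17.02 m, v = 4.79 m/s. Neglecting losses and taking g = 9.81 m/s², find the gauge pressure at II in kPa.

P₂ ≈ 615 kPa

Pressure head at I: ψ₁ = P₁/(ρg) = 553×1000 / (1000 × 9.81) = 56.37 m.
Velocity heads: v₁²/2g = 2.85²/19.62 = 0.414 m; v₂²/2g = 4.79²/19.62 = 1.169 m.
Total head H = z₁ + ψ₁ + v₁²/2g = -9.98 + 56.37 + 0.414 = 46.80 m.
ψ₂ = H − z₂ − v₂²/2g = 46.80 − (-17.02) − 1.169 = 62.65 m.
P₂ = ρgψ₂ = 1000 × 9.81 × 62.65 ≈ 615 kPa.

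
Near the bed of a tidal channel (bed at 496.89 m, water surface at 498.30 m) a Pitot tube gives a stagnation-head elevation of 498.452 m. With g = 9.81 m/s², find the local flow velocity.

v ≈ 1.73 m/s

Near the bed, under hydrostatic conditions, the piezometric head (z + ψ) equals the free-surface elevation, 498.30 m.
Velocity head = total − piezometric = 498.452 − 498.30 = 0.152 m.
v = √(2g·h_v) = √(2 × 9.81 × 0.152) = 1.73 m/s.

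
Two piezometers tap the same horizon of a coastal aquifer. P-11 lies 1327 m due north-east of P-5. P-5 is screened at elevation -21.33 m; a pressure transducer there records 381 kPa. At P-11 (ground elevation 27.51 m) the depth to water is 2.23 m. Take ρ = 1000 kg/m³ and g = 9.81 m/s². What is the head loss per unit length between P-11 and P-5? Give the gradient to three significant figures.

Pressure head at P-5: ψ = P/(ρg) = 381×1000 / (1000 × 9.81) = 38.84 m.
Total head at P-5: h = z + ψ = -21.33 + 38.84 = 17.51 m.
Total head at P-11: h = 27.51 − 2.23 = 25.28 m.
Head difference: h(P-5) − h(P-11) = 17.51 − 25.28 = -7.77 m.
Hydraulic gradient: i = |Δh| / L = 7.77 / 1327 = 0.00586.

i ≈ 0.00586 m/m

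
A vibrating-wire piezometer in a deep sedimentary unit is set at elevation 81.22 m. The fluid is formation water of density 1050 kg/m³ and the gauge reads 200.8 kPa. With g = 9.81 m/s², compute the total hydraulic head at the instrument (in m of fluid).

h ≈ 100.71 m

ψ = P/(ρg) = 200.8×1000 / (1050 × 9.81) = 19.49 m.
h = z + ψ = 81.22 + 19.49 = 100.71 m.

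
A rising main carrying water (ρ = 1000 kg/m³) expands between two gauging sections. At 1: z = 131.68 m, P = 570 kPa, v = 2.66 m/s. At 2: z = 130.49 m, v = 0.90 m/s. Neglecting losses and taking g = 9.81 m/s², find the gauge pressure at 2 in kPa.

Pressure head at 1: ψ₁ = P₁/(ρg) = 570×1000 / (1000 × 9.81) = 58.10 m.
Velocity heads: v₁²/2g = 2.66²/19.62 = 0.361 m; v₂²/2g = 0.90²/19.62 = 0.041 m.
Total head H = z₁ + ψ₁ + v₁²/2g = 131.68 + 58.10 + 0.361 = 190.14 m.
ψ₂ = H − z₂ − v₂²/2g = 190.14 − 130.49 − 0.041 = 59.61 m.
P₂ = ρgψ₂ = 1000 × 9.81 × 59.61 ≈ 585 kPa.

P₂ ≈ 585 kPa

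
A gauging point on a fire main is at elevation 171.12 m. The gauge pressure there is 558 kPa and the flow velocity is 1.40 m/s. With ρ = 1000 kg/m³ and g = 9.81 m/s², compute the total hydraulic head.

Pressure head ψ = P/(ρg) = 558×1000 / (1000 × 9.81) = 56.88 m.
Velocity head = v²/(2g) = 1.40² / (2 × 9.81) = 0.100 m.
h = z + ψ + v²/(2g) = 171.12 + 56.88 + 0.100 = 228.10 m.

h ≈ 228.10 m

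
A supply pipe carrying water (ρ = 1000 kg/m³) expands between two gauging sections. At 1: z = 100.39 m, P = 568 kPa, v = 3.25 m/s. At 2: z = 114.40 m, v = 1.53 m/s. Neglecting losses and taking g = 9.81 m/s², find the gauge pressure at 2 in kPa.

P₂ ≈ 435 kPa

Pressure head at 1: ψ₁ = P₁/(ρg) = 568×1000 / (1000 × 9.81) = 57.90 m.
Velocity heads: v₁²/2g = 3.25²/19.62 = 0.538 m; v₂²/2g = 1.53²/19.62 = 0.119 m.
Total head H = z₁ + ψ₁ + v₁²/2g = 100.39 + 57.90 + 0.538 = 158.83 m.
ψ₂ = H − z₂ − v₂²/2g = 158.83 − 114.40 − 0.119 = 44.31 m.
P₂ = ρgψ₂ = 1000 × 9.81 × 44.31 ≈ 435 kPa.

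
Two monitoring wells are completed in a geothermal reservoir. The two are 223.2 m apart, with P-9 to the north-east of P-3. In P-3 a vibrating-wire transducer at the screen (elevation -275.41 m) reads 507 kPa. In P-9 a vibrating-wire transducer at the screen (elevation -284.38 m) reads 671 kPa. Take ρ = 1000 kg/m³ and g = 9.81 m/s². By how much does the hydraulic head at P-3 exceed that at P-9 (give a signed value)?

Pressure head at P-3: ψ = P/(ρg) = 507×1000 / (1000 × 9.81) = 51.68 m.
Total head at P-3: h = z + ψ = -275.41 + 51.68 = -223.73 m.
Pressure head at P-9: ψ = P/(ρg) = 671×1000 / (1000 × 9.81) = 68.40 m.
Total head at P-9: h = z + ψ = -284.38 + 68.40 = -215.98 m.
Head difference: h(P-3) − h(P-9) = -223.73 − (-215.98) = -7.75 m.

Δh ≈ -7.75 m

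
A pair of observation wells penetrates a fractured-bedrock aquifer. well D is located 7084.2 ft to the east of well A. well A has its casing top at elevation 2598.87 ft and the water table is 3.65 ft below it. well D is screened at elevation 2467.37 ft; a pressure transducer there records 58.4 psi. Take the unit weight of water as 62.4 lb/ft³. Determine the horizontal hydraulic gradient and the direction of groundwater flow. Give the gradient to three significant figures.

Total head at well A: h = 2598.87 − 3.65 = 2595.22 ft.
Pressure head at well D: ψ = 144·P/γ = 144 × 58.4 / 62.4 = 134.77 ft.
Total head at well D: h = z + ψ = 2467.37 + 134.77 = 2602.14 ft.
Head difference: h(well A) − h(well D) = 2595.22 − 2602.14 = -6.92 ft.
Hydraulic gradient: i = |Δh| / L = 6.92 / 7084.2 = 0.000977.
Flow is from higher to lower head: from well D toward well A, i.e. toward the west.

i ≈ 0.000977; groundwater flows toward the west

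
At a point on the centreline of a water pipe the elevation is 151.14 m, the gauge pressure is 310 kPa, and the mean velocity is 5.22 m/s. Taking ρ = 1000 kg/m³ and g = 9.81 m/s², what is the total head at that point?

h ≈ 184.13 m

Pressure head ψ = P/(ρg) = 310×1000 / (1000 × 9.81) = 31.60 m.
Velocity head = v²/(2g) = 5.22² / (2 × 9.81) = 1.389 m.
h = z + ψ + v²/(2g) = 151.14 + 31.60 + 1.389 = 184.13 m.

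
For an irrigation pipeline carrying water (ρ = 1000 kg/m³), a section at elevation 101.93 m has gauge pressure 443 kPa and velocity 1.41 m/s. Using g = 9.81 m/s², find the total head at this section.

h ≈ 147.19 m

Pressure head ψ = P/(ρg) = 443×1000 / (1000 × 9.81) = 45.16 m.
Velocity head = v²/(2g) = 1.41² / (2 × 9.81) = 0.101 m.
h = z + ψ + v²/(2g) = 101.93 + 45.16 + 0.101 = 147.19 m.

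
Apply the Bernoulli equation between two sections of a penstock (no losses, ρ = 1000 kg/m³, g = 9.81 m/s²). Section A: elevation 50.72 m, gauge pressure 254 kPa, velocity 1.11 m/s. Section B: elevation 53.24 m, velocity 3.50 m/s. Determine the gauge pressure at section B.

P₂ ≈ 224 kPa

Pressure head at A: ψ₁ = P₁/(ρg) = 254×1000 / (1000 × 9.81) = 25.89 m.
Velocity heads: v₁²/2g = 1.11²/19.62 = 0.063 m; v₂²/2g = 3.50²/19.62 = 0.624 m.
Total head H = z₁ + ψ₁ + v₁²/2g = 50.72 + 25.89 + 0.063 = 76.67 m.
ψ₂ = H − z₂ − v₂²/2g = 76.67 − 53.24 − 0.624 = 22.81 m.
P₂ = ρgψ₂ = 1000 × 9.81 × 22.81 ≈ 224 kPa.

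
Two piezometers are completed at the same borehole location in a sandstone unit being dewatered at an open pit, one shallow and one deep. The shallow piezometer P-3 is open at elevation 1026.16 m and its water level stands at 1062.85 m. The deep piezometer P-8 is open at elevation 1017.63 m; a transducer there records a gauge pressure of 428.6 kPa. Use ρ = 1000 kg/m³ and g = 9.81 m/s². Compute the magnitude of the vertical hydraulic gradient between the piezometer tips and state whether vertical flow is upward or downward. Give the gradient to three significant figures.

|i_v| ≈ 0.179; vertical flow is downward

Total head at P-3: h = 1062.85 m (water level in the standpipe).
Pressure head at P-8: ψ = P/(ρg) = 428.6×1000 / (1000 × 9.81) = 43.69 m.
Total head at P-8: h = z + ψ = 1017.63 + 43.69 = 1061.32 m.
Δh = h(P-3) − h(P-8) = 1062.85 − 1061.32 = 1.53 m.
Vertical separation Δz = 1026.16 − 1017.63 = 8.53 m.
|i_v| = |Δh| / Δz = 1.53 / 8.53 = 0.179.
Head is higher in the shallow piezometer, so vertical flow is downward (recharge condition).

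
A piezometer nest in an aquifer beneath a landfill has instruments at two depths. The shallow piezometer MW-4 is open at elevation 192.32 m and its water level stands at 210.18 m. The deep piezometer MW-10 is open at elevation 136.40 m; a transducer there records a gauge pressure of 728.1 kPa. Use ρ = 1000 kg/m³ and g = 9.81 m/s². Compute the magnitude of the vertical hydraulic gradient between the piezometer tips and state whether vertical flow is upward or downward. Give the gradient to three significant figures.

Total head at MW-4: h = 210.18 m (water level in the standpipe).
Pressure head at MW-10: ψ = P/(ρg) = 728.1×1000 / (1000 × 9.81) = 74.22 m.
Total head at MW-10: h = z + ψ = 136.40 + 74.22 = 210.62 m.
Δh = h(MW-4) − h(MW-10) = 210.18 − 210.62 = -0.44 m.
Vertical separation Δz = 192.32 − 136.40 = 55.92 m.
|i_v| = |Δh| / Δz = 0.44 / 55.92 = 0.00787.
Head is higher in the deep piezometer, so vertical flow is upward (discharge condition).

|i_v| ≈ 0.00787; vertical flow is upward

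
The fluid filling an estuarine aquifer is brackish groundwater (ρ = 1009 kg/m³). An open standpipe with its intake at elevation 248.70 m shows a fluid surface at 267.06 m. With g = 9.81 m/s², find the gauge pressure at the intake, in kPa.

Pressure head ψ = h − z = 267.06 − 248.70 = 18.36 m.
P = ρgψ = 1009 × 9.81 × 18.36 = 181733 Pa ≈ 182 kPa.

P ≈ 182 kPa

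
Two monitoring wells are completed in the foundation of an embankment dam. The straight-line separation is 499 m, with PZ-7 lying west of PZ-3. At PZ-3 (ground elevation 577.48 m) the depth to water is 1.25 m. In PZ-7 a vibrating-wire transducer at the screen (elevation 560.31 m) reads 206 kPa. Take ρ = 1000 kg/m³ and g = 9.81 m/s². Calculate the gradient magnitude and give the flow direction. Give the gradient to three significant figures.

i ≈ 0.0102; groundwater flows toward the east

Total head at PZ-3: h = 577.48 − 1.25 = 576.23 m.
Pressure head at PZ-7: ψ = P/(ρg) = 206×1000 / (1000 × 9.81) = 21.00 m.
Total head at PZ-7: h = z + ψ = 560.31 + 21.00 = 581.31 m.
Head difference: h(PZ-3) − h(PZ-7) = 576.23 − 581.31 = -5.08 m.
Hydraulic gradient: i = |Δh| / L = 5.08 / 499 = 0.0102.
Flow is from higher to lower head: from PZ-7 toward PZ-3, i.e. toward the east.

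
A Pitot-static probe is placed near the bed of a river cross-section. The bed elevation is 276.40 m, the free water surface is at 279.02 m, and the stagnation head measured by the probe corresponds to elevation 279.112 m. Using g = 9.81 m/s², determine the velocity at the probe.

v ≈ 1.34 m/s

Near the bed, under hydrostatic conditions, the piezometric head (z + ψ) equals the free-surface elevation, 279.02 m.
Velocity head = total − piezometric = 279.112 − 279.02 = 0.092 m.
v = √(2g·h_v) = √(2 × 9.81 × 0.092) = 1.34 m/s.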